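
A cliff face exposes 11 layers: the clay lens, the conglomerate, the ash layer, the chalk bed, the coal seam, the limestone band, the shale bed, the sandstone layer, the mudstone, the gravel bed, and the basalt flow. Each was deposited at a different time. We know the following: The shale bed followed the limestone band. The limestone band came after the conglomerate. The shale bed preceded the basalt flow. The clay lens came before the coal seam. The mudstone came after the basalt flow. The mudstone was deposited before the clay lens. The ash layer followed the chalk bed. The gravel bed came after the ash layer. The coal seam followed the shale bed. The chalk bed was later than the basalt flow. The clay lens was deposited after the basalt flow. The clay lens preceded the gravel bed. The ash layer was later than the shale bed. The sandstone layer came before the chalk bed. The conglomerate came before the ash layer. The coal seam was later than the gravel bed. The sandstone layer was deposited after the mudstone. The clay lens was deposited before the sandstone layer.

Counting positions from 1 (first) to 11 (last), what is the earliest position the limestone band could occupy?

2

The conglomerate must come before the limestone band — 1 forced predecessor.
Nothing else is forced ahead of the limestone band, so its earliest slot is position 1 + 1 = 2.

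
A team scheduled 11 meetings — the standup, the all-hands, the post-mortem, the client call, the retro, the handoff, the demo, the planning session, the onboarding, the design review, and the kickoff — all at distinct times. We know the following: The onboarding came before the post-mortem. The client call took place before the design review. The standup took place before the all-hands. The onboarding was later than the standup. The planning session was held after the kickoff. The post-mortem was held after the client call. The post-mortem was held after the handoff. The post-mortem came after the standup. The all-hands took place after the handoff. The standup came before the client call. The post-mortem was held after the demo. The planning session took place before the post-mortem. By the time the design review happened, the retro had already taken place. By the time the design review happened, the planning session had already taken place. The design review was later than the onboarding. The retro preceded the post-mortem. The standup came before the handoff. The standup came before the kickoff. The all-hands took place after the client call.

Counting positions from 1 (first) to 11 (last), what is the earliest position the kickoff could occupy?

The standup must come before the kickoff — 1 forced predecessor.
Nothing else is forced ahead of the kickoff, so its earliest slot is position 1 + 1 = 2.

2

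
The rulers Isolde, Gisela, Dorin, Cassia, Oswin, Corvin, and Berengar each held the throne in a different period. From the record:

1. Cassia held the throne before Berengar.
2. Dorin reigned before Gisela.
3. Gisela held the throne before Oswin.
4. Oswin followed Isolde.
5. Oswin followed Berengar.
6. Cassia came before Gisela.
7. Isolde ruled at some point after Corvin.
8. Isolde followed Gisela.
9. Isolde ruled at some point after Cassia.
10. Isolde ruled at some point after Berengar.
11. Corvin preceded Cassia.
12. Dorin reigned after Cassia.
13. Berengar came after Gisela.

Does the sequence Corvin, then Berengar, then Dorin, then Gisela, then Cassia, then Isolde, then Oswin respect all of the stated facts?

The constraints require Cassia before Gisela, but in the proposed sequence Gisela appears ahead of Cassia. That one violation is enough.

no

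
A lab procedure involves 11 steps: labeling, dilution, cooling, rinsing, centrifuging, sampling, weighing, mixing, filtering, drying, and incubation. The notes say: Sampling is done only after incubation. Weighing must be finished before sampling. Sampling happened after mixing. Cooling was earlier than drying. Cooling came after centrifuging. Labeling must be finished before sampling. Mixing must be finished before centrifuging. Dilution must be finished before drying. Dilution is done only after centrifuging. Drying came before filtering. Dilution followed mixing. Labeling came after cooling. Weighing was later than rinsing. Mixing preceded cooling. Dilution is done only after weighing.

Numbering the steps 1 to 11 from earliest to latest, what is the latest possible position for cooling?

7

Cooling must come before drying, filtering, labeling, and sampling — 4 steps forced after it.
Everything else can be placed before cooling in some valid order, so cooling can sit as late as position 11 − 4 = 7.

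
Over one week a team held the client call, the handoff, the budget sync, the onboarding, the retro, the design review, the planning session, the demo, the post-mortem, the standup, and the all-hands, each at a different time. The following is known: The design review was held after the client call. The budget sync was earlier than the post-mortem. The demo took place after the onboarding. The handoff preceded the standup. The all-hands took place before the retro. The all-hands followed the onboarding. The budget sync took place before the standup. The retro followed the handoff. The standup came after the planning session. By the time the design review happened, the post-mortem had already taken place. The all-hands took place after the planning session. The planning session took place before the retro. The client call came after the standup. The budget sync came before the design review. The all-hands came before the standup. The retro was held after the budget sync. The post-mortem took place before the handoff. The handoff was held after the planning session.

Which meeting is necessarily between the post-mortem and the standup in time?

Tracing the constraints gives the post-mortem → the handoff → the standup, so the handoff sits after the post-mortem and before the standup.
No other meeting is forced both after the post-mortem and before the standup.

the handoff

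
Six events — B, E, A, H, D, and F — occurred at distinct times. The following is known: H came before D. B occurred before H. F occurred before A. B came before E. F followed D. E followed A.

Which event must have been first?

B

B has a chain of constraints placing it before every other event, so B must be first.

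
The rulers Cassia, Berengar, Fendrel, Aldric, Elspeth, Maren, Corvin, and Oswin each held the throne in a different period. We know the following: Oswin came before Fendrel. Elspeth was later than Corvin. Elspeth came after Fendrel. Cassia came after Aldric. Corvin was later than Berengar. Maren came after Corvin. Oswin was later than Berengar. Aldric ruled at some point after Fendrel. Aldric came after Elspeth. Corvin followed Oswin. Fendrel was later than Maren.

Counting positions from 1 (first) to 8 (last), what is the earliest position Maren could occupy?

4

Berengar, Corvin, and Oswin must all come before Maren — 3 forced predecessors.
Nothing else is forced ahead of Maren, so their earliest slot is position 3 + 1 = 4.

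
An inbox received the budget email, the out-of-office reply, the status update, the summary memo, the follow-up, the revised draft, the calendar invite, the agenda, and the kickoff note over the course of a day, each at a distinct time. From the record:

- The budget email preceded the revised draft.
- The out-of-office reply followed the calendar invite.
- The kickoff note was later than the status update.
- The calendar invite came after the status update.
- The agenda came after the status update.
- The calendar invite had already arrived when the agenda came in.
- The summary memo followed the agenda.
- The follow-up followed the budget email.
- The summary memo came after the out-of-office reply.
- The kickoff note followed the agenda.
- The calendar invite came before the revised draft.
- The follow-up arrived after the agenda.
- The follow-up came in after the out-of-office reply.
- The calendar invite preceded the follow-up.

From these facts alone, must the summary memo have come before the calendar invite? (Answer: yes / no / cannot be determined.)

Tracing the constraints gives the calendar invite → the agenda → the summary memo, so the calendar invite must come before the summary memo.
That means the summary memo cannot be before the calendar invite.

no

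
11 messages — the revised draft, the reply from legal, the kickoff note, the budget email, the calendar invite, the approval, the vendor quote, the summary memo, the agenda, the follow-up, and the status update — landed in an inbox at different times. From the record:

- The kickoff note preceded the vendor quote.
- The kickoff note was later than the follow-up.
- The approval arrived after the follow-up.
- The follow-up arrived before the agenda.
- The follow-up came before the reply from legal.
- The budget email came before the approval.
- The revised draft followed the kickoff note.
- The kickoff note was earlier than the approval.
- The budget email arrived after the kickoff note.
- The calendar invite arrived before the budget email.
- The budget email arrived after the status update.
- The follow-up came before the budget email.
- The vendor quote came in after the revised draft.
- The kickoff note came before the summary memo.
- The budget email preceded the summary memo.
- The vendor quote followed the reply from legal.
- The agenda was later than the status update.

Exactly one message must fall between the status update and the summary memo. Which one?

the budget email

Tracing the constraints gives the status update → the budget email → the summary memo, so the budget email sits after the status update and before the summary memo.
No other message is forced both after the status update and before the summary memo.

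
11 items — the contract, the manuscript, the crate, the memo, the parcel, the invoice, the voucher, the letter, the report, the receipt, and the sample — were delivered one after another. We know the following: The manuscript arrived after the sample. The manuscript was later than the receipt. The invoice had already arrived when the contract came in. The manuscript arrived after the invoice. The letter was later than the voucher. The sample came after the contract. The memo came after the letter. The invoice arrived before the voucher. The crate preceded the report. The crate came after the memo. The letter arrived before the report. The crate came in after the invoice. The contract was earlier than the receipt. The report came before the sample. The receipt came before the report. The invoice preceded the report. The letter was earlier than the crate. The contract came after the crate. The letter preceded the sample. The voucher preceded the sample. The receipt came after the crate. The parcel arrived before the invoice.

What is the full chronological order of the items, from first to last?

The constraints fix every adjacent pair, so only one ordering works:
the parcel → the invoice → the voucher → the letter → the memo → the crate → the contract → the receipt → the report → the sample → the manuscript.

the parcel, the invoice, the voucher, the letter, the memo, the crate, the contract, the receipt, the report, the sample, the manuscript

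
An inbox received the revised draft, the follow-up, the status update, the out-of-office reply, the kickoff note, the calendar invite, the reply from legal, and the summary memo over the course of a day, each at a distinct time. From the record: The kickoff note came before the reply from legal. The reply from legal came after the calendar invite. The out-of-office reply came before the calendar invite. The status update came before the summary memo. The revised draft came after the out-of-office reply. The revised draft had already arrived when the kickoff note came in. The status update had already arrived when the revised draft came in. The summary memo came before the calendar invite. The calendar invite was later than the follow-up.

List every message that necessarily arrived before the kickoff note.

Directly stated before the kickoff note: the revised draft.
The out-of-office reply reaches the kickoff note via the out-of-office reply → the revised draft → the kickoff note.
The status update reaches the kickoff note via the status update → the revised draft → the kickoff note.

the out-of-office reply, the revised draft, the status update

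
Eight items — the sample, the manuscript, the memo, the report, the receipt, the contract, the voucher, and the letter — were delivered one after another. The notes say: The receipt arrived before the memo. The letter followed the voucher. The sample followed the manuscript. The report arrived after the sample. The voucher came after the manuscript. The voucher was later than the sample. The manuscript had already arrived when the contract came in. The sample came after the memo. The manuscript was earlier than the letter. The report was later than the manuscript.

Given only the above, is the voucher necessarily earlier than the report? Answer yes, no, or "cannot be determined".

cannot be determined

No chain of stated constraints runs from the voucher to the report, and none runs from the report to the voucher either.
So the relative order of the voucher and the report is not fixed by the given facts.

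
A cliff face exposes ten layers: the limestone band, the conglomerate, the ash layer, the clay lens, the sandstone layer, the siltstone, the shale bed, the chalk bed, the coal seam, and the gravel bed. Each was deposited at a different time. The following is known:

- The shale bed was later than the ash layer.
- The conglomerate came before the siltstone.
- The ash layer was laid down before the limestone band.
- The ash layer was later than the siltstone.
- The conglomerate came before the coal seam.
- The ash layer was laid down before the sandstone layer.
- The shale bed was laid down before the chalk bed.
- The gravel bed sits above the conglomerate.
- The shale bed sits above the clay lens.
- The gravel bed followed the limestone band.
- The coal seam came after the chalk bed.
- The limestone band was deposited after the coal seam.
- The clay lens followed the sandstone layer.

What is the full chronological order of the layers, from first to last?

the conglomerate, the siltstone, the ash layer, the sandstone layer, the clay lens, the shale bed, the chalk bed, the coal seam, the limestone band, the gravel bed

The constraints fix every adjacent pair, so only one ordering works:
the conglomerate → the siltstone → the ash layer → the sandstone layer → the clay lens → the shale bed → the chalk bed → the coal seam → the limestone band → the gravel bed.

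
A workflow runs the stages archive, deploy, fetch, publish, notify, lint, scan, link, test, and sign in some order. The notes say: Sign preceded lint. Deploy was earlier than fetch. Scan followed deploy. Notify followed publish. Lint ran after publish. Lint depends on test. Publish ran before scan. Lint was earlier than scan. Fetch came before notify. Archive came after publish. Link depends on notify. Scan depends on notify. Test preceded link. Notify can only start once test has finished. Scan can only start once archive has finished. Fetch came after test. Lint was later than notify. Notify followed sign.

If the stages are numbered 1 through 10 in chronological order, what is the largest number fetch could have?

6

Fetch must come before link, lint, notify, and scan — 4 stages forced after it.
Everything else can be placed before fetch in some valid order, so fetch can sit as late as position 10 − 4 = 6.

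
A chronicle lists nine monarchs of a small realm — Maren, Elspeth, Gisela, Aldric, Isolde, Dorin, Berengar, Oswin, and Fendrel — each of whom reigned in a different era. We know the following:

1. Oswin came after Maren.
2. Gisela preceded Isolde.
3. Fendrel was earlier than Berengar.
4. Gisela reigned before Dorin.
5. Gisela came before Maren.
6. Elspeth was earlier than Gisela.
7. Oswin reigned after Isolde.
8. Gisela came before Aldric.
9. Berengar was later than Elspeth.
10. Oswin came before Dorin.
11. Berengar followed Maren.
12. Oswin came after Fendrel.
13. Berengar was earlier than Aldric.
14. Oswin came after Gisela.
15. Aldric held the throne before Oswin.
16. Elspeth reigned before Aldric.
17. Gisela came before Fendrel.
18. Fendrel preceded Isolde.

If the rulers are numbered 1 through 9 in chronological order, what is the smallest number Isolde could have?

Elspeth, Fendrel, and Gisela must all come before Isolde — 3 forced predecessors.
Nothing else is forced ahead of Isolde, so their earliest slot is position 3 + 1 = 4.

4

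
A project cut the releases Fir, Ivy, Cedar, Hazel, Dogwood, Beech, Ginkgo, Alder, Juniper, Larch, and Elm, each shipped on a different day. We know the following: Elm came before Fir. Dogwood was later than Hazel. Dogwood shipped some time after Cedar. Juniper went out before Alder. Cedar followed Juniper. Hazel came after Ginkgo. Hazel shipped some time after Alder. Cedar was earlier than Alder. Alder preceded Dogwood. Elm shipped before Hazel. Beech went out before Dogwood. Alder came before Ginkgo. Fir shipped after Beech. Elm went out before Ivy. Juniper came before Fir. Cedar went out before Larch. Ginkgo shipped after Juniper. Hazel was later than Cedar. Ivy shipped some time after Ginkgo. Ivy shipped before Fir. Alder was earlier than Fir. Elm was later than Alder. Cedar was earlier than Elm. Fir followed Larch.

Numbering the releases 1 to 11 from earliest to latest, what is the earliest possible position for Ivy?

Alder, Cedar, Elm, Ginkgo, and Juniper must all come before Ivy — 5 forced predecessors.
Nothing else is forced ahead of Ivy, so its earliest slot is position 5 + 1 = 6.

6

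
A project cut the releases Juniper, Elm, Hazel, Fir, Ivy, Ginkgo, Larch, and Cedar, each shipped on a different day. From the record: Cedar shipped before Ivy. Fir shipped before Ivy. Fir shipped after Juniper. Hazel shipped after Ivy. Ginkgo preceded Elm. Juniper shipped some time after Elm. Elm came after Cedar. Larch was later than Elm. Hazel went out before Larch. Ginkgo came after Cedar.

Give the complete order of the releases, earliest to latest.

The constraints fix every adjacent pair, so only one ordering works:
Cedar → Ginkgo → Elm → Juniper → Fir → Ivy → Hazel → Larch.

Cedar, Ginkgo, Elm, Juniper, Fir, Ivy, Hazel, Larch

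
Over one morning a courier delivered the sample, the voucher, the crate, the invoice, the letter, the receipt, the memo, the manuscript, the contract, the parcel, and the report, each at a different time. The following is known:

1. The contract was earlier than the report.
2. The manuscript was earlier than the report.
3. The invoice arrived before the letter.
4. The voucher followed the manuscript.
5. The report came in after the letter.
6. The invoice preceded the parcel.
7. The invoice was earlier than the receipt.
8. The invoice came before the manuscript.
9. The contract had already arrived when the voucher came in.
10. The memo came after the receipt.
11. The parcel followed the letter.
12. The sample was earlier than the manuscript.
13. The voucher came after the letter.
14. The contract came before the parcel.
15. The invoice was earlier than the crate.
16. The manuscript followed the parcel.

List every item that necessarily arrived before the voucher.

Directly stated before the voucher: the contract, the letter, and the manuscript.
The invoice reaches the voucher via the invoice → the letter → the voucher.
The parcel reaches the voucher via the parcel → the manuscript → the voucher.
The sample reaches the voucher via the sample → the manuscript → the voucher.

the contract, the invoice, the letter, the manuscript, the parcel, the sample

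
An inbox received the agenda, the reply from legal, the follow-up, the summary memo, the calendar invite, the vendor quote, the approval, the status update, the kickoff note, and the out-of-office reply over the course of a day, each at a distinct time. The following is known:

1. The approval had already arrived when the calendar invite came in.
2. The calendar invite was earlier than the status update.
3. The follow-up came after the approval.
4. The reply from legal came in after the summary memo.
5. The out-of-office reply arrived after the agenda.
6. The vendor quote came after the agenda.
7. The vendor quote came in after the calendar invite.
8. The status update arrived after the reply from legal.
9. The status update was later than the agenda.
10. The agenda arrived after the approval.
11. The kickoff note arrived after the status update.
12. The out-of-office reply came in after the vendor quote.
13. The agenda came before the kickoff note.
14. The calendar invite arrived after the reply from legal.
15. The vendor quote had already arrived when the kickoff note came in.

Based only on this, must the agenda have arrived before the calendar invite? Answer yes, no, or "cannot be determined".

No chain of stated constraints runs from the agenda to the calendar invite, and none runs from the calendar invite to the agenda either.
So the relative order of the agenda and the calendar invite is not fixed by the given facts.

cannot be determined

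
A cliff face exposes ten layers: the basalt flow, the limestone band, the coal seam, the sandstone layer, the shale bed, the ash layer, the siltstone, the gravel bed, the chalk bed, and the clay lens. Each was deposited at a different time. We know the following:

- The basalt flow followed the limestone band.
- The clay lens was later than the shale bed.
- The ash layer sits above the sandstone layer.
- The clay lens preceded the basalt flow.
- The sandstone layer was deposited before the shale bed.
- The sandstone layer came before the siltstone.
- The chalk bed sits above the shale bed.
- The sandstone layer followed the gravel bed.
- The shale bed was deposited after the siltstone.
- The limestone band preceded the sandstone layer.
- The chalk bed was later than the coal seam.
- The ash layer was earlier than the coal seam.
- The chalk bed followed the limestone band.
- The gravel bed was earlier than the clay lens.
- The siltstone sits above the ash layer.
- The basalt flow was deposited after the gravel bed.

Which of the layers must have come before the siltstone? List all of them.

Directly stated before the siltstone: the ash layer and the sandstone layer.
The gravel bed reaches the siltstone via the gravel bed → the sandstone layer → the siltstone.
The limestone band reaches the siltstone via the limestone band → the sandstone layer → the siltstone.
No chain forces the basalt flow (or any of the others) ahead of the siltstone.

the ash layer, the gravel bed, the limestone band, the sandstone layer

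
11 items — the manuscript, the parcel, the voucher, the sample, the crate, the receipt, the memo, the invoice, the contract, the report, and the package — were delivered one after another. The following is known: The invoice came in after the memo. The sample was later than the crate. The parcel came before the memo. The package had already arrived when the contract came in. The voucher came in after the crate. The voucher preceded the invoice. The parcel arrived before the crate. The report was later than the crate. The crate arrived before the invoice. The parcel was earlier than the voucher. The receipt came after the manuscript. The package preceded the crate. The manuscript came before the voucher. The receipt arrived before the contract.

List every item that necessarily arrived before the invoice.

Directly stated before the invoice: the crate, the memo, and the voucher.
The manuscript reaches the invoice via the manuscript → the voucher → the invoice.
The package reaches the invoice via the package → the crate → the invoice.
The parcel reaches the invoice via the parcel → the crate → the invoice.
No chain forces the receipt (or any of the others) ahead of the invoice.

the crate, the manuscript, the memo, the package, the parcel, the voucher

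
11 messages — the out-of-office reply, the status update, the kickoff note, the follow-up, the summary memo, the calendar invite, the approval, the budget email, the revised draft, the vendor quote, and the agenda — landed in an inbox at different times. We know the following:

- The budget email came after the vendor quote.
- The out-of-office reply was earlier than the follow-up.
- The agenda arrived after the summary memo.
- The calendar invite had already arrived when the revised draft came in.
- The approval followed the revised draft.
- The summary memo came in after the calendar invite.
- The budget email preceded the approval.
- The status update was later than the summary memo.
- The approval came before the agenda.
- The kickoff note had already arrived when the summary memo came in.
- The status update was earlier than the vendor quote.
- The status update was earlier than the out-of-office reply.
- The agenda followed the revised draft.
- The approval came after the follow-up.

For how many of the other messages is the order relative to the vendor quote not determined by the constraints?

3

Forced before the vendor quote: the calendar invite, the kickoff note, the status update, and the summary memo; forced after the vendor quote: the agenda, the approval, and the budget email.
That leaves the follow-up, the out-of-office reply, and the revised draft with no forced order relative to the vendor quote — 3.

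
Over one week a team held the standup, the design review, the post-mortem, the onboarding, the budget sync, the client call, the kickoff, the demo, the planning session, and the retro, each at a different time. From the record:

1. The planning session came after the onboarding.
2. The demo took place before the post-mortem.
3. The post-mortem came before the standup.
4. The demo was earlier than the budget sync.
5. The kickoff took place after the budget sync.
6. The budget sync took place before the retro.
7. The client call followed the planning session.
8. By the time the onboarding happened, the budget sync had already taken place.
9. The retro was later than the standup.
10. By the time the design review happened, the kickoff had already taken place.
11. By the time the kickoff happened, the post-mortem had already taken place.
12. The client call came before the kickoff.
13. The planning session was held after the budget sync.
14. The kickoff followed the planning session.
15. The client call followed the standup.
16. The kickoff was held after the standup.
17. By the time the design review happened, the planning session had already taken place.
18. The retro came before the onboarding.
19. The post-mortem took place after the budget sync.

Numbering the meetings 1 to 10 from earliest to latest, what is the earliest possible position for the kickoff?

9

The budget sync, the client call, the demo, the onboarding, the planning session, the post-mortem, the retro, and the standup must all come before the kickoff — 8 forced predecessors.
Nothing else is forced ahead of the kickoff, so its earliest slot is position 8 + 1 = 9.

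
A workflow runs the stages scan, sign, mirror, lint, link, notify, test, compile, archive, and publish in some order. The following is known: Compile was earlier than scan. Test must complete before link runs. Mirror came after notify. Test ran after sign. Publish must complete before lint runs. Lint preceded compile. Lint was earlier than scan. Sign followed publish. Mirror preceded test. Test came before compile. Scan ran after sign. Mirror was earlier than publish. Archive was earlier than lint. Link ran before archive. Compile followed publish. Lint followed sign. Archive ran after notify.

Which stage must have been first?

Notify has a chain of constraints placing it before every other stage, so notify must be first.

notify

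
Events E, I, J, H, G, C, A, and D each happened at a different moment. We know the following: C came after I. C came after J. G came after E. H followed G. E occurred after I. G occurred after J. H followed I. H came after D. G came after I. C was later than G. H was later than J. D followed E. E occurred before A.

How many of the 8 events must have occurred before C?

Directly stated before C: G, I, and J.
E reaches C via E → G → C.
That's E, G, I, and J — 4 in all.

4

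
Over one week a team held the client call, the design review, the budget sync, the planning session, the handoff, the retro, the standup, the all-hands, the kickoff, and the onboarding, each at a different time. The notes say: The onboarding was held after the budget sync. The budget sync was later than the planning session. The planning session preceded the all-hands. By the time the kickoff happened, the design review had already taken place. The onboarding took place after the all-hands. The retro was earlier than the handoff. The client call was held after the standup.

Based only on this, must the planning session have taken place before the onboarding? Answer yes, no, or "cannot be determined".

yes

Chain the constraints: the planning session → the all-hands → the onboarding. Each link is directly stated, so the planning session comes before the onboarding.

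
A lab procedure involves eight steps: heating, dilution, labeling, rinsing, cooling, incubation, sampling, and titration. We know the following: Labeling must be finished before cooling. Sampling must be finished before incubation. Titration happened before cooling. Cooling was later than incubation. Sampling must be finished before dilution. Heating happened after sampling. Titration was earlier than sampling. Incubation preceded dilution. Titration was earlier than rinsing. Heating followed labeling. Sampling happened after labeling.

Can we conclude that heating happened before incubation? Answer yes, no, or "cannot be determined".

cannot be determined

No chain of stated constraints runs from heating to incubation, and none runs from incubation to heating either.
So the relative order of heating and incubation is not fixed by the given facts.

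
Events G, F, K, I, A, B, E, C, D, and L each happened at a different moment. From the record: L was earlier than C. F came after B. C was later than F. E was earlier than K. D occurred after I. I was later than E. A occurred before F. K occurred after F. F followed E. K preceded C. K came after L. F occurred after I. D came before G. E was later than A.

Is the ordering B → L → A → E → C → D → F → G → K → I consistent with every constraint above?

The constraints require I before D, but in the proposed sequence D appears ahead of I. That one violation is enough.

no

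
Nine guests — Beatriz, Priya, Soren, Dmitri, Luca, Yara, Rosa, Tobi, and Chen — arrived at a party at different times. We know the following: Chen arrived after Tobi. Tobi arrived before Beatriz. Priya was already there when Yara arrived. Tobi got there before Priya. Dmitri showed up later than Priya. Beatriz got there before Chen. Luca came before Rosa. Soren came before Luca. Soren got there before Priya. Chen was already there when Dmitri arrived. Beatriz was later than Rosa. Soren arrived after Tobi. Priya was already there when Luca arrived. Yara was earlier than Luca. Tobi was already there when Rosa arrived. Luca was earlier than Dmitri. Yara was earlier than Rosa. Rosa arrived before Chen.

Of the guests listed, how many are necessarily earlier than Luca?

4

Directly stated before Luca: Priya, Soren, and Yara.
Tobi reaches Luca via Tobi → Priya → Luca.
No chain forces Dmitri (or any of the others) ahead of Luca.
That's Priya, Soren, Tobi, and Yara — 4 in all.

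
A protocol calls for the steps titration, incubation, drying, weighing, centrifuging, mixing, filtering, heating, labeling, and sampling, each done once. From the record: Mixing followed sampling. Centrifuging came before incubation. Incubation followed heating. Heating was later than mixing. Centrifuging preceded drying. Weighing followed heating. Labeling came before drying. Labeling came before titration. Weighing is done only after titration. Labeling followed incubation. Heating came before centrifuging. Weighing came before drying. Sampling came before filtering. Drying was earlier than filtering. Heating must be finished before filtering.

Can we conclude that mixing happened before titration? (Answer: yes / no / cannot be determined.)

Chain the constraints: mixing → heating → incubation → labeling → titration. Each link is directly stated, so mixing comes before titration.

yes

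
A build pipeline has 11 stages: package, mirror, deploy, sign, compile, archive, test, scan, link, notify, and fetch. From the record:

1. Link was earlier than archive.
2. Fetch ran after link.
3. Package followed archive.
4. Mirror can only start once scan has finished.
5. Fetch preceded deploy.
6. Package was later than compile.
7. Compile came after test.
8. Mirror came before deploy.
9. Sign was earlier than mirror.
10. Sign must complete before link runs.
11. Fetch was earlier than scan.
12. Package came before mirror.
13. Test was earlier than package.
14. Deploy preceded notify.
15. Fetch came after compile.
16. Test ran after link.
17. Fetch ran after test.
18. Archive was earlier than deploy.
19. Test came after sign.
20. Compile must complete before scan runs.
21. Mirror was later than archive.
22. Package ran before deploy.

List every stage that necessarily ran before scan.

Directly stated before scan: compile and fetch.
Link reaches scan via link → fetch → scan.
Sign reaches scan via sign → link → fetch → scan.
Test reaches scan via test → fetch → scan.
No chain forces archive (or any of the others) ahead of scan.

compile, fetch, link, sign, test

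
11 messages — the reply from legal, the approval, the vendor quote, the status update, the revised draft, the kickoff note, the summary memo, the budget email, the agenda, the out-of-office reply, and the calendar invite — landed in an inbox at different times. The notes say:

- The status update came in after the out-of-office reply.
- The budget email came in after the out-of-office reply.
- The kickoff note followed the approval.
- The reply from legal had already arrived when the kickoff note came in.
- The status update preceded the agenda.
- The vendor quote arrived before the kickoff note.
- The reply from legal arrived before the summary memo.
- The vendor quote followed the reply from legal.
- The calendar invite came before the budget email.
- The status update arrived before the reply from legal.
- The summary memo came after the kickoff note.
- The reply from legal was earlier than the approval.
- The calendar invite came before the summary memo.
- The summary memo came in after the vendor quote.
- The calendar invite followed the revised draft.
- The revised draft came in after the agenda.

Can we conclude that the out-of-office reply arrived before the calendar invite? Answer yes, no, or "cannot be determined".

yes

Chain the constraints: the out-of-office reply → the status update → the agenda → the revised draft → the calendar invite. Each link is directly stated, so the out-of-office reply comes before the calendar invite.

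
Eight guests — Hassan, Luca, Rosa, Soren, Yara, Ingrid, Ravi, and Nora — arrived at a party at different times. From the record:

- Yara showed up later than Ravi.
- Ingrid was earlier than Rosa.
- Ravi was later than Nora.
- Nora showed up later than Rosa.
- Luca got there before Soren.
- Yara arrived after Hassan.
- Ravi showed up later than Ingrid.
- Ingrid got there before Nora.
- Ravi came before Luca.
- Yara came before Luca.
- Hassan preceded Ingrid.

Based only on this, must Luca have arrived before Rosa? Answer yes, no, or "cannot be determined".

Tracing the constraints gives Rosa → Nora → Ravi → Luca, so Rosa must come before Luca.
That means Luca cannot be before Rosa.

no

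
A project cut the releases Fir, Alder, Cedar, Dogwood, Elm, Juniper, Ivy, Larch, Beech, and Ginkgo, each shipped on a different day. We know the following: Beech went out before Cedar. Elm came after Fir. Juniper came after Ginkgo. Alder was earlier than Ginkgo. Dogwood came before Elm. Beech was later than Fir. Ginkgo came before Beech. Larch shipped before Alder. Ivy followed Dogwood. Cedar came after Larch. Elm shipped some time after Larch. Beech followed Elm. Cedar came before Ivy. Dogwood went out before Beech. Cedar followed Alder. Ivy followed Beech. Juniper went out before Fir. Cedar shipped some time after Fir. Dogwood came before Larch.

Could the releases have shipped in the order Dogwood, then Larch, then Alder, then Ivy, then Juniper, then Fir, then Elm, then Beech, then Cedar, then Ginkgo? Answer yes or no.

The constraints require Ginkgo before Beech, but in the proposed sequence Beech appears ahead of Ginkgo. That one violation is enough.

no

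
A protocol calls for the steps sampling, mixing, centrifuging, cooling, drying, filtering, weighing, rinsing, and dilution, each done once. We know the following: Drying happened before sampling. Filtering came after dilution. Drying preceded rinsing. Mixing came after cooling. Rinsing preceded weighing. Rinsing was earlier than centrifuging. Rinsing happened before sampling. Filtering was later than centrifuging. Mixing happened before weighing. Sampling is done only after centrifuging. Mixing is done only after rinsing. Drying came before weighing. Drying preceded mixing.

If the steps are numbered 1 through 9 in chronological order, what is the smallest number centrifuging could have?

3

Drying and rinsing must both come before centrifuging — 2 forced predecessors.
Nothing else is forced ahead of centrifuging, so its earliest slot is position 2 + 1 = 3.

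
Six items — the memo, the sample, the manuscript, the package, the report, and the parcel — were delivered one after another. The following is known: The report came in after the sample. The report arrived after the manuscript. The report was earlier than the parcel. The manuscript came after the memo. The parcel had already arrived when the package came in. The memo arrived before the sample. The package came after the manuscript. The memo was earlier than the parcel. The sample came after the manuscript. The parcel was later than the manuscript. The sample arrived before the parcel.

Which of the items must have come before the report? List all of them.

the manuscript, the memo, the sample

Directly stated before the report: the manuscript and the sample.
The memo reaches the report via the memo → the sample → the report.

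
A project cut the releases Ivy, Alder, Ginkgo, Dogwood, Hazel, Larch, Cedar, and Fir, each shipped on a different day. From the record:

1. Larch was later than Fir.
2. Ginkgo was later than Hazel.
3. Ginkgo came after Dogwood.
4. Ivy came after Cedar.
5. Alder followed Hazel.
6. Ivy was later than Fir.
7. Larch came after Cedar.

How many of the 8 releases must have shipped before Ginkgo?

2

Directly stated before Ginkgo: Dogwood and Hazel.
That's Dogwood and Hazel — 2 in all.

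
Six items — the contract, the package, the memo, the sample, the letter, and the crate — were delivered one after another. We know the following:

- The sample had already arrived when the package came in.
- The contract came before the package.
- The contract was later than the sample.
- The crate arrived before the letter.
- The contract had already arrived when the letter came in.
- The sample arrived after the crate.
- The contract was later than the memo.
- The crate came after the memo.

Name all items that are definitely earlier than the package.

Directly stated before the package: the contract and the sample.
The crate reaches the package via the crate → the sample → the package.
The memo reaches the package via the memo → the contract → the package.
No chain forces the letter ahead of the package.

the contract, the crate, the memo, the sample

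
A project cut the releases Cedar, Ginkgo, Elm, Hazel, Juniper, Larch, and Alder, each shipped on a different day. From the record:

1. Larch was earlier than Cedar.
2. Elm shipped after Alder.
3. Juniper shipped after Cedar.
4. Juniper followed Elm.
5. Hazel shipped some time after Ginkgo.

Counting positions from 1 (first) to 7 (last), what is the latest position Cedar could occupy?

Cedar must come before Juniper — 1 release forced after it.
Everything else can be placed before Cedar in some valid order, so Cedar can sit as late as position 7 − 1 = 6.

6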